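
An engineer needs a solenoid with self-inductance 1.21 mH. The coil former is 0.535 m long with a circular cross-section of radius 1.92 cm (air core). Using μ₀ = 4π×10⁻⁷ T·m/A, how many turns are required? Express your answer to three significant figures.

N ≈ 667 turns

A = πr² = π(1.920×10^-2 m)² = 1.158×10^-3 m².
From L = μ₀N²A/ℓ, N = √(Lℓ / (μ₀A)).
N = √[(1.210×10^-3)(0.535) / ((4π×10⁻⁷)×1.158×10^-3)] = √(4.448×10^5) ≈ 666.9.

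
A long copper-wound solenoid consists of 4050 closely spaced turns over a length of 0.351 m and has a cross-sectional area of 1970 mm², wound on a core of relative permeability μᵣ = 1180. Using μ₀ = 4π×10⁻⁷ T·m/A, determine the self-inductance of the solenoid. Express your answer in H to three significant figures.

L ≈ 137 H

A = 1970 mm² = 1.970×10^-3 m².
For a long solenoid, L = μ₀μᵣN²A/ℓ.
L = (4π×10⁻⁷)(1180)(4050)²(1.970×10^-3)/(0.351 m) = 136.5 H.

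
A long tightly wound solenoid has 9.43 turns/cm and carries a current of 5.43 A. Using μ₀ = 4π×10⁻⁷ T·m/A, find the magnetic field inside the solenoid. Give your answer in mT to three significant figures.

Inside a long solenoid, B = μ₀nI.
B = (4π×10⁻⁷)(943 m⁻¹)(5.43 A) = 6.4346×10^-3 T.

B ≈ 6.43 mT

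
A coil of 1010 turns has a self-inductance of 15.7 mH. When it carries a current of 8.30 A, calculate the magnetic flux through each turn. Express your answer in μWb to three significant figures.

From L = NΦ_B/I, the flux per turn is Φ_B = LI/N.
Φ_B = (1.570×10^-2 H)(8.30 A)/1010 = 1.290×10^-4 Wb.

Φ_B ≈ 129 μWb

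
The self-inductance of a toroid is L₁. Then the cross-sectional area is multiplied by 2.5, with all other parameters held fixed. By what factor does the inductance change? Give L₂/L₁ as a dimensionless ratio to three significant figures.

L₂/L₁ = 2.50

For a toroid, L ∝ μᵣN²A/R.
L₂/L₁ = (2.5) = 2.50.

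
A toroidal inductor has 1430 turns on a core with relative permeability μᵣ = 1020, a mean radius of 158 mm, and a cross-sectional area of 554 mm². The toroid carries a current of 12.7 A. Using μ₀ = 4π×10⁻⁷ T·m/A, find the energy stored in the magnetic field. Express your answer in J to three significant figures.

L = μ₀μᵣN²A/(2πR) = (4π×10⁻⁷)(1020)(1430)²(5.540×10^-4)/(2π×0.158) = 1.463 H.
U = ½LI² = ½(1.463)(12.7)² = 118 J.

U ≈ 118 J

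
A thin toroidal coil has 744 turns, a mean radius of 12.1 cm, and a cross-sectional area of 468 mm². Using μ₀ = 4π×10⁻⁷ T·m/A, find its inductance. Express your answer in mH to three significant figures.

For a thin toroid, L = μ₀N²A/(2πR).
L = (4π×10⁻⁷)(744)²(4.680×10^-4) / (2π×0.121 m) = 4.282×10^-4 H.

L ≈ 0.428 mH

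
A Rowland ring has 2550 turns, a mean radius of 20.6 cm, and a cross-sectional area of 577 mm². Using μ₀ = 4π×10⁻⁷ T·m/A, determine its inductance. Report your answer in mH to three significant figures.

For a thin toroid, L = μ₀N²A/(2πR).
L = (4π×10⁻⁷)(2550)²(5.770×10^-4) / (2π×0.206 m) = 3.643×10^-3 H.

L ≈ 3.64 mH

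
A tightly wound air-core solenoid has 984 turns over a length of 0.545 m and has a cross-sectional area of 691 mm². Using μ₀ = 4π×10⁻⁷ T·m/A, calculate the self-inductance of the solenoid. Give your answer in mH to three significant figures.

L ≈ 1.54 mH

A = 691 mm² = 6.910×10^-4 m².
For a long solenoid, L = μ₀N²A/ℓ.
L = (4π×10⁻⁷)(984)²(6.910×10^-4)/(0.545 m) = 1.543×10^-3 H.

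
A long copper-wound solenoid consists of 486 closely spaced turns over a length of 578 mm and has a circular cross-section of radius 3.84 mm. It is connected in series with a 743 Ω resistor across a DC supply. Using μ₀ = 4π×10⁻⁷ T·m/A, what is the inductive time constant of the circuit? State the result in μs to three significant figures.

τ ≈ 0.0320 μs

A = πr² = π(3.840×10^-3 m)² = 4.632×10^-5 m².
L = μ₀N²A/ℓ = (4π×10⁻⁷)(486)²(4.632×10^-5)/(0.578) = 2.379×10^-5 H.
τ = L/R = (2.379×10^-5)/(743) = 3.202×10^-8 s.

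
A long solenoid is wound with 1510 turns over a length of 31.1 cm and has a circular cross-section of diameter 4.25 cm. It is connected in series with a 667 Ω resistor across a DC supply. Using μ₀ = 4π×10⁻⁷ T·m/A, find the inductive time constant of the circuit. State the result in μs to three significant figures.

τ ≈ 19.6 μs

A = π(d/2)² = π(2.125×10^-2 m)² = 1.419×10^-3 m².
L = μ₀N²A/ℓ = (4π×10⁻⁷)(1510)²(1.419×10^-3)/(0.311) = 1.307×10^-2 H.
τ = L/R = (1.307×10^-2)/(667) = 1.960×10^-5 s.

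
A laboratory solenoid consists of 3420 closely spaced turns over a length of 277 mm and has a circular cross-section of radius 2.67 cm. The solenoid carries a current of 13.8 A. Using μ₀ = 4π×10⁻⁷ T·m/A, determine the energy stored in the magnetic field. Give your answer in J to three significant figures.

U ≈ 11.3 J

A = πr² = π(2.670×10^-2 m)² = 2.240×10^-3 m².
L = μ₀N²A/ℓ = (4π×10⁻⁷)(3420)²(2.240×10^-3)/(0.277) = 0.1188 H.
U = ½LI² = ½(0.1188)(13.8)² = 11.32 J.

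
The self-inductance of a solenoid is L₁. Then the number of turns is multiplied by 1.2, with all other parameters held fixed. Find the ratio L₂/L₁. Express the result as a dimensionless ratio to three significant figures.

For a solenoid, L ∝ μᵣN²A/ℓ.
L₂/L₁ = (1.2)^2 = 1.44.

L₂/L₁ = 1.44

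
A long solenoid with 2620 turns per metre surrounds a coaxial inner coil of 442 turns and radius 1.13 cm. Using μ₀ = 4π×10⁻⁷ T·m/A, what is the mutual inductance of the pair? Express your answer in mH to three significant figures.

M ≈ 0.584 mH

The outer solenoid produces a uniform field B₁ = μ₀n₁I₁ across the inner coil,
so the flux linkage is N₂Φ = N₂B₁A₂ = μ₀n₁N₂A₂·I₁, giving M = μ₀n₁N₂A₂.
A₂ = πr² = π(1.130×10^-2 m)² = 4.011×10^-4 m².
M = (4π×10⁻⁷)(2620)(442)(4.011×10^-4) = 5.838×10^-4 H.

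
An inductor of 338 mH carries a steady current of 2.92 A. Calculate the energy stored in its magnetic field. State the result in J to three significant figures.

Stored magnetic energy: U = ½LI².
U = ½(0.338 H)(2.92 A)² = 1.441 J.

U ≈ 1.44 J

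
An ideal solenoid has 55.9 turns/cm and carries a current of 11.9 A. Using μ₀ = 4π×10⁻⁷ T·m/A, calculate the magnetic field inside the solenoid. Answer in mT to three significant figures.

B ≈ 83.6 mT

Inside a long solenoid, B = μ₀nI.
B = (4π×10⁻⁷)(5.590×10^3 m⁻¹)(11.9 A) = 8.359×10^-2 T.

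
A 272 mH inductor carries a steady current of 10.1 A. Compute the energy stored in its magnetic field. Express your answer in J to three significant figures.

Stored magnetic energy: U = ½LI².
U = ½(0.272 H)(10.1 A)² = 13.87 J.

U ≈ 13.9 J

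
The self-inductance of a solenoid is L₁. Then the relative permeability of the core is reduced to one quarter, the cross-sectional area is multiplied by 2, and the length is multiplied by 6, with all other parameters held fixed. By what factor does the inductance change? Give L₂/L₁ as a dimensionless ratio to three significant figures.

L₂/L₁ = 0.0833

For a solenoid, L ∝ μᵣN²A/ℓ.
L₂/L₁ = (0.25) × (2) × (6)^-1 = 0.0833.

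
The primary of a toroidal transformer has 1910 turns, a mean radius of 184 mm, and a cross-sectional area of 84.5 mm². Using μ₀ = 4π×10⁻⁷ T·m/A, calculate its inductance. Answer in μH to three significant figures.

For a thin toroid, L = μ₀N²A/(2πR).
L = (4π×10⁻⁷)(1910)²(8.450×10^-5) / (2π×0.184 m) = 3.351×10^-4 H.

L ≈ 335 μH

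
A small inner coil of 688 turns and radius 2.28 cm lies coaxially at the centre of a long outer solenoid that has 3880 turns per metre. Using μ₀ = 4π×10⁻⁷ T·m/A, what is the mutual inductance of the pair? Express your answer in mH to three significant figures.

M ≈ 5.48 mH

The outer solenoid produces a uniform field B₁ = μ₀n₁I₁ across the inner coil,
so the flux linkage is N₂Φ = N₂B₁A₂ = μ₀n₁N₂A₂·I₁, giving M = μ₀n₁N₂A₂.
A₂ = πr² = π(2.280×10^-2 m)² = 1.633×10^-3 m².
M = (4π×10⁻⁷)(3880)(688)(1.633×10^-3) = 5.478×10^-3 H.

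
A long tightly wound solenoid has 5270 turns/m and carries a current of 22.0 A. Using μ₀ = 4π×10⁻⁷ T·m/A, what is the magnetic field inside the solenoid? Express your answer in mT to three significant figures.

Inside a long solenoid, B = μ₀nI.
B = (4π×10⁻⁷)(5.270×10^3 m⁻¹)(22.0 A) = 0.1457 T.

B ≈ 146 mT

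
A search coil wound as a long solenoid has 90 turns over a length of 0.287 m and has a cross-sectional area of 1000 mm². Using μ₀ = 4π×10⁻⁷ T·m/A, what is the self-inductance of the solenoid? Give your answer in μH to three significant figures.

L ≈ 35.5 μH

A = 1000 mm² = 1.000×10^-3 m².
For a long solenoid, L = μ₀N²A/ℓ.
L = (4π×10⁻⁷)(90)²(1.000×10^-3)/(0.287 m) = 3.547×10^-5 H.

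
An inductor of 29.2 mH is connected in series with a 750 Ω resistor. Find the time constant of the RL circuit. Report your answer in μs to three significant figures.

τ ≈ 38.9 μs

τ = L/R = (2.920×10^-2 H)/(750 Ω) = 3.893×10^-5 s.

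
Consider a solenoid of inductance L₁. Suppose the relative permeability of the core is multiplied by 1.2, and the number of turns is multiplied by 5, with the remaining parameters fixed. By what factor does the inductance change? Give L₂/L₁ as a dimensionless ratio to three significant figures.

L₂/L₁ = 30.0

For a solenoid, L ∝ μᵣN²A/ℓ.
L₂/L₁ = (1.2) × (5)^2 = 30.0.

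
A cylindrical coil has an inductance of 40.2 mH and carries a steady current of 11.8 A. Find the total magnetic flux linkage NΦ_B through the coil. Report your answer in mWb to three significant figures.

NΦ_B ≈ 474 mWb

From L = NΦ_B/I, the flux linkage is NΦ_B = LI.
NΦ_B = (4.020×10^-2 H)(11.8 A) = 0.4744 Wb.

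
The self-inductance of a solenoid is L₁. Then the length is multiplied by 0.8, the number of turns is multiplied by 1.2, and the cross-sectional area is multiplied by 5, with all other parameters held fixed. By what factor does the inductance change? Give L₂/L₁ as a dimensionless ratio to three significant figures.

For a solenoid, L ∝ μᵣN²A/ℓ.
L₂/L₁ = (0.8)^-1 × (1.2)^2 × (5) = 9.00.

L₂/L₁ = 9.00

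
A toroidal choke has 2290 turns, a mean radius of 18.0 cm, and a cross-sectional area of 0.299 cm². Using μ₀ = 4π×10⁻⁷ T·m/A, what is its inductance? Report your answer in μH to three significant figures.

For a thin toroid, L = μ₀N²A/(2πR).
L = (4π×10⁻⁷)(2290)²(2.990×10^-5) / (2π×0.18 m) = 1.742×10^-4 H.

L ≈ 174 μH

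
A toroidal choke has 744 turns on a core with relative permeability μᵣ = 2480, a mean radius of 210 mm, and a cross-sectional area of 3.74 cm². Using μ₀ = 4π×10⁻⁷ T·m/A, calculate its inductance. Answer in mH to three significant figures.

For a thin toroid, L = μ₀μᵣN²A/(2πR).
L = (4π×10⁻⁷)(2480)(744)²(3.740×10^-4) / (2π×0.21 m) = 0.489 H.

L ≈ 489 mH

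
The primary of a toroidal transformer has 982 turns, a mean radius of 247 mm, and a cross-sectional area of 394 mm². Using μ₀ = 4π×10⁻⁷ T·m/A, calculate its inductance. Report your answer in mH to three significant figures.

L ≈ 0.308 mH

For a thin toroid, L = μ₀N²A/(2πR).
L = (4π×10⁻⁷)(982)²(3.940×10^-4) / (2π×0.247 m) = 3.076×10^-4 H.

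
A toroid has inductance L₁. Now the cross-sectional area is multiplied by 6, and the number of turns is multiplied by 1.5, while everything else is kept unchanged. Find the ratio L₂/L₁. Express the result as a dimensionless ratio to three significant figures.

For a toroid, L ∝ μᵣN²A/R.
L₂/L₁ = (6) × (1.5)^2 = 13.5.

L₂/L₁ = 13.5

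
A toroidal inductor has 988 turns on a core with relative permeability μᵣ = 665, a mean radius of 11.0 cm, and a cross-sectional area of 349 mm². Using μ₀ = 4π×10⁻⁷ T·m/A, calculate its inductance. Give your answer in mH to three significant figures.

For a thin toroid, L = μ₀μᵣN²A/(2πR).
L = (4π×10⁻⁷)(665)(988)²(3.490×10^-4) / (2π×0.11 m) = 0.4119 H.

L ≈ 412 mH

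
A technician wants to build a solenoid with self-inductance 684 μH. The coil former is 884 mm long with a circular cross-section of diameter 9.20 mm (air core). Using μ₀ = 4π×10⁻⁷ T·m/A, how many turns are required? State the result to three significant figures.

N ≈ 2690 turns

A = π(d/2)² = π(4.600×10^-3 m)² = 6.648×10^-5 m².
From L = μ₀N²A/ℓ, N = √(Lℓ / (μ₀A)).
N = √[(6.840×10^-4)(0.884) / ((4π×10⁻⁷)×6.648×10^-5)] = √(7.238×10^6) ≈ 2690.4.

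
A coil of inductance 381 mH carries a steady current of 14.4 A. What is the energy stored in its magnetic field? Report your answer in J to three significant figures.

Stored magnetic energy: U = ½LI².
U = ½(0.381 H)(14.4 A)² = 39.5 J.

U ≈ 39.5 J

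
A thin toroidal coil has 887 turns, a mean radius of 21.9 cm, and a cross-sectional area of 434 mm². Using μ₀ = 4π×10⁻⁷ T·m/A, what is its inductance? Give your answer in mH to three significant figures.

L ≈ 0.312 mH

For a thin toroid, L = μ₀N²A/(2πR).
L = (4π×10⁻⁷)(887)²(4.340×10^-4) / (2π×0.219 m) = 3.118×10^-4 H.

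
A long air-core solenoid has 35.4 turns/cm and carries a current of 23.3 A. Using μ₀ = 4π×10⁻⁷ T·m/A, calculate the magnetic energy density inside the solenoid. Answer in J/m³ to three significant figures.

u ≈ 4270 J/m³

B = μ₀nI = (4π×10⁻⁷)(3.540×10^3)(23.3) = 0.1036 T.
u = B²/(2μ₀) = (0.1036)²/(2×4π×10⁻⁷) = 4.2746×10^3 J/m³.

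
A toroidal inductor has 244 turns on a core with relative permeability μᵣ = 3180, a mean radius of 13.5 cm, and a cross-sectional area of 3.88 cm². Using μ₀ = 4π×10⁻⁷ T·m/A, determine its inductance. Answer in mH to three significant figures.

L ≈ 109 mH

For a thin toroid, L = μ₀μᵣN²A/(2πR).
L = (4π×10⁻⁷)(3180)(244)²(3.880×10^-4) / (2π×0.135 m) = 0.1088 H.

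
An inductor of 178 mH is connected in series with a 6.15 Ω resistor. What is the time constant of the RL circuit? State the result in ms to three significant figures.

τ = L/R = (0.178 H)/(6.15 Ω) = 2.894×10^-2 s.

τ ≈ 28.9 ms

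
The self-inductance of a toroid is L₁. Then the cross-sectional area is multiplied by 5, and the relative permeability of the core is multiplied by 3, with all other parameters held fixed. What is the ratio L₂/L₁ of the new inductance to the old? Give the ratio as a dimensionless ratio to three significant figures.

For a toroid, L ∝ μᵣN²A/R.
L₂/L₁ = (5) × (3) = 15.0.

L₂/L₁ = 15.0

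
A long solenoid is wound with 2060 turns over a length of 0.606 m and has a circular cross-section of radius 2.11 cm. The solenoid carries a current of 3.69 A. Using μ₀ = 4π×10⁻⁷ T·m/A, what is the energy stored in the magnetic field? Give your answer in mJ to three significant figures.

A = πr² = π(2.110×10^-2 m)² = 1.399×10^-3 m².
L = μ₀N²A/ℓ = (4π×10⁻⁷)(2060)²(1.399×10^-3)/(0.606) = 1.231×10^-2 H.
U = ½LI² = ½(1.231×10^-2)(3.69)² = 8.379×10^-2 J.

U ≈ 83.8 mJ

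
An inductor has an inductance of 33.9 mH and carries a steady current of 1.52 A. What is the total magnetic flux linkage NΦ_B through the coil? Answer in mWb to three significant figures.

NΦ_B ≈ 51.5 mWb

From L = NΦ_B/I, the flux linkage is NΦ_B = LI.
NΦ_B = (3.390×10^-2 H)(1.52 A) = 5.153×10^-2 Wb.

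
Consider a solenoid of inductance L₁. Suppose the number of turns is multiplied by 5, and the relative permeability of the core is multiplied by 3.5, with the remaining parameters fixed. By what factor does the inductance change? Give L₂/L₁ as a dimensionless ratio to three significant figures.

For a solenoid, L ∝ μᵣN²A/ℓ.
L₂/L₁ = (5)^2 × (3.5) = 87.5.

L₂/L₁ = 87.5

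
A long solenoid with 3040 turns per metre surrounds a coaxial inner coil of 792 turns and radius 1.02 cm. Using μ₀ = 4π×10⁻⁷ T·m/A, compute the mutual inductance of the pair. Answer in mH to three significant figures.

M ≈ 0.989 mH

The outer solenoid produces a uniform field B₁ = μ₀n₁I₁ across the inner coil,
so the flux linkage is N₂Φ = N₂B₁A₂ = μ₀n₁N₂A₂·I₁, giving M = μ₀n₁N₂A₂.
A₂ = πr² = π(1.020×10^-2 m)² = 3.269×10^-4 m².
M = (4π×10⁻⁷)(3040)(792)(3.269×10^-4) = 9.889×10^-4 H.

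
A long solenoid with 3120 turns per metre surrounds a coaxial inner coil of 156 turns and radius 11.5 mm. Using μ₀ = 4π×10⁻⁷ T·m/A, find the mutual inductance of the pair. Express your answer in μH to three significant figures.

M ≈ 254 μH

The outer solenoid produces a uniform field B₁ = μ₀n₁I₁ across the inner coil,
so the flux linkage is N₂Φ = N₂B₁A₂ = μ₀n₁N₂A₂·I₁, giving M = μ₀n₁N₂A₂.
A₂ = πr² = π(1.150×10^-2 m)² = 4.1548×10^-4 m².
M = (4π×10⁻⁷)(3120)(156)(4.1548×10^-4) = 2.541×10^-4 H.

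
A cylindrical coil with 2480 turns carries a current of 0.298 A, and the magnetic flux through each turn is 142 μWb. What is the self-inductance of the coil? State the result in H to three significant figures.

Self-inductance is defined by L = NΦ_B/I (flux linkage over current).
L = (2480)(1.420×10^-4 Wb)/(0.298 A) = 1.182 H.

L ≈ 1.18 H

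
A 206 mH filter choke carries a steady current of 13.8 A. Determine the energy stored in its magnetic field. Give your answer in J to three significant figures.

U ≈ 19.6 J

Stored magnetic energy: U = ½LI².
U = ½(0.206 H)(13.8 A)² = 19.62 J.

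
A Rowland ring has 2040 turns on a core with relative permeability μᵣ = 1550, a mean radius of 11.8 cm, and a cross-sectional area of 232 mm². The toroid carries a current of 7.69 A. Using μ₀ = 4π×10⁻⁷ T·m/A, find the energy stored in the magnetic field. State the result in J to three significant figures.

U ≈ 75.0 J

L = μ₀μᵣN²A/(2πR) = (4π×10⁻⁷)(1550)(2040)²(2.320×10^-4)/(2π×0.118) = 2.536 H.
U = ½LI² = ½(2.536)(7.69)² = 75 J.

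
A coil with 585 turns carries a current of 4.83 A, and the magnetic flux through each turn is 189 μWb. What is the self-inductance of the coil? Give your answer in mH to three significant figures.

Self-inductance is defined by L = NΦ_B/I (flux linkage over current).
L = (585)(1.890×10^-4 Wb)/(4.83 A) = 2.289×10^-2 H.

L ≈ 22.9 mH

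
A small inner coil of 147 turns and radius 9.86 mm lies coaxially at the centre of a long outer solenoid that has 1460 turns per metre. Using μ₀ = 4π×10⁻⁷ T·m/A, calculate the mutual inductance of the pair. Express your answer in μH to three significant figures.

The outer solenoid produces a uniform field B₁ = μ₀n₁I₁ across the inner coil,
so the flux linkage is N₂Φ = N₂B₁A₂ = μ₀n₁N₂A₂·I₁, giving M = μ₀n₁N₂A₂.
A₂ = πr² = π(9.860×10^-3 m)² = 3.054×10^-4 m².
M = (4π×10⁻⁷)(1460)(147)(3.054×10^-4) = 8.237×10^-5 H.

M ≈ 82.4 μH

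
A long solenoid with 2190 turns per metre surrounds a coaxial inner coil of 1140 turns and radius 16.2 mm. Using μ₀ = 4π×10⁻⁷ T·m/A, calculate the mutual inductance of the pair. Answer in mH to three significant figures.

The outer solenoid produces a uniform field B₁ = μ₀n₁I₁ across the inner coil,
so the flux linkage is N₂Φ = N₂B₁A₂ = μ₀n₁N₂A₂·I₁, giving M = μ₀n₁N₂A₂.
A₂ = πr² = π(1.620×10^-2 m)² = 8.2448×10^-4 m².
M = (4π×10⁻⁷)(2190)(1140)(8.2448×10^-4) = 2.587×10^-3 H.

M ≈ 2.59 mH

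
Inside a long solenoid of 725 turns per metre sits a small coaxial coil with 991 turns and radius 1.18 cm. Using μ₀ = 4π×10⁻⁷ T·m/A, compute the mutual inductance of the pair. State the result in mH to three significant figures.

M ≈ 0.395 mH

The outer solenoid produces a uniform field B₁ = μ₀n₁I₁ across the inner coil,
so the flux linkage is N₂Φ = N₂B₁A₂ = μ₀n₁N₂A₂·I₁, giving M = μ₀n₁N₂A₂.
A₂ = πr² = π(1.180×10^-2 m)² = 4.374×10^-4 m².
M = (4π×10⁻⁷)(725)(991)(4.374×10^-4) = 3.949×10^-4 H.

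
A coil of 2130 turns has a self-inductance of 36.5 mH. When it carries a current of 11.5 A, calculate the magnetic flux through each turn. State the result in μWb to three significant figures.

Φ_B ≈ 197 μWb

From L = NΦ_B/I, the flux per turn is Φ_B = LI/N.
Φ_B = (3.650×10^-2 H)(11.5 A)/2130 = 1.971×10^-4 Wb.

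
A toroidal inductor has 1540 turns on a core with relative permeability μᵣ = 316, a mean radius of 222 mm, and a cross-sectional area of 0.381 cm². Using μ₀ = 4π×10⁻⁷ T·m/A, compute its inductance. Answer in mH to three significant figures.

L ≈ 25.7 mH

For a thin toroid, L = μ₀μᵣN²A/(2πR).
L = (4π×10⁻⁷)(316)(1540)²(3.810×10^-5) / (2π×0.222 m) = 2.572×10^-2 H.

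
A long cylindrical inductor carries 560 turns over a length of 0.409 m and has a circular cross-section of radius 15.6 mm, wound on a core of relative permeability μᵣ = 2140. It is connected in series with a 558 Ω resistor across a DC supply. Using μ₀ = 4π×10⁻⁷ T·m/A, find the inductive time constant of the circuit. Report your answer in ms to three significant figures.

A = πr² = π(1.560×10^-2 m)² = 7.645×10^-4 m².
L = μ₀μᵣN²A/ℓ = (4π×10⁻⁷)(2140)(560)²(7.645×10^-4)/(0.409) = 1.576 H.
τ = L/R = (1.576)/(558) = 2.825×10^-3 s.

τ ≈ 2.83 ms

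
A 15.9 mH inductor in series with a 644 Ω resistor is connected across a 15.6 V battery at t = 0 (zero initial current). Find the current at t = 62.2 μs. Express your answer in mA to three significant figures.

I ≈ 22.3 mA

τ = L/R = 1.590×10^-2/644 = 2.469×10^-5 s; final current I_∞ = ε/R = 15.6/644 = 2.422×10^-2 A.
I(t) = I_∞(1 − e^(−t/τ)) with t/τ = 2.519.
I = (2.422×10^-2)(1 − e^(−2.519)) = 2.227×10^-2 A.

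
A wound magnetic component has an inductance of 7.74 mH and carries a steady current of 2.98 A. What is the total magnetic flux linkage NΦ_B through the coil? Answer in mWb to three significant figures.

From L = NΦ_B/I, the flux linkage is NΦ_B = LI.
NΦ_B = (7.740×10^-3 H)(2.98 A) = 2.307×10^-2 Wb.

NΦ_B ≈ 23.1 mWb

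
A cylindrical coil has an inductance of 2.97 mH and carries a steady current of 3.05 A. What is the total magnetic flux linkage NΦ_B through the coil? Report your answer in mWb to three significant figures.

From L = NΦ_B/I, the flux linkage is NΦ_B = LI.
NΦ_B = (2.970×10^-3 H)(3.05 A) = 9.058×10^-3 Wb.

NΦ_B ≈ 9.06 mWb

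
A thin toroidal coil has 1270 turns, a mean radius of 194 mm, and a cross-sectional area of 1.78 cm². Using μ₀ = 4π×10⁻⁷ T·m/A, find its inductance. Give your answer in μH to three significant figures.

L ≈ 296 μH

For a thin toroid, L = μ₀N²A/(2πR).
L = (4π×10⁻⁷)(1270)²(1.780×10^-4) / (2π×0.194 m) = 2.960×10^-4 H.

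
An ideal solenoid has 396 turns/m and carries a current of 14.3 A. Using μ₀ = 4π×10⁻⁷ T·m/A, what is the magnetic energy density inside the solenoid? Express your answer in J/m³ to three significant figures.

u ≈ 20.1 J/m³

B = μ₀nI = (4π×10⁻⁷)(396)(14.3) = 7.116×10^-3 T.
u = B²/(2μ₀) = (7.116×10^-3)²/(2×4π×10⁻⁷) = 20.148 J/m³.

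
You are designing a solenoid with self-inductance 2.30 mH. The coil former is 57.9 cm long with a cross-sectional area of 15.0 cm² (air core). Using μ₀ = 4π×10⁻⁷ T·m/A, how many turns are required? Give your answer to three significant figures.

N ≈ 841 turns

A = 15.0 cm² = 1.500×10^-3 m².
From L = μ₀N²A/ℓ, N = √(Lℓ / (μ₀A)).
N = √[(2.300×10^-3)(0.579) / ((4π×10⁻⁷)×1.500×10^-3)] = √(7.0649×10^5) ≈ 840.5.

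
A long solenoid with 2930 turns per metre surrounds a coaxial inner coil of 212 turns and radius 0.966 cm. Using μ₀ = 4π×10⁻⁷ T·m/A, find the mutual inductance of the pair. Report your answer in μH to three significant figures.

M ≈ 229 μH

The outer solenoid produces a uniform field B₁ = μ₀n₁I₁ across the inner coil,
so the flux linkage is N₂Φ = N₂B₁A₂ = μ₀n₁N₂A₂·I₁, giving M = μ₀n₁N₂A₂.
A₂ = πr² = π(9.660×10^-3 m)² = 2.932×10^-4 m².
M = (4π×10⁻⁷)(2930)(212)(2.932×10^-4) = 2.288×10^-4 H.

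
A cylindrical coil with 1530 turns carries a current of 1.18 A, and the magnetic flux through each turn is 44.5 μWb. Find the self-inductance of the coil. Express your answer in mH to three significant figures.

L ≈ 57.7 mH

Self-inductance is defined by L = NΦ_B/I (flux linkage over current).
L = (1530)(4.450×10^-5 Wb)/(1.18 A) = 5.770×10^-2 H.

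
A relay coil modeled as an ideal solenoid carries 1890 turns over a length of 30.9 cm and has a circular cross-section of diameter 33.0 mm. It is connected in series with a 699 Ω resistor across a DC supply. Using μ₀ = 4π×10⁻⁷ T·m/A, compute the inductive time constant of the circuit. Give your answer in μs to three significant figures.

A = π(d/2)² = π(1.650×10^-2 m)² = 8.553×10^-4 m².
L = μ₀N²A/ℓ = (4π×10⁻⁷)(1890)²(8.553×10^-4)/(0.309) = 1.242×10^-2 H.
τ = L/R = (1.242×10^-2)/(699) = 1.778×10^-5 s.

τ ≈ 17.8 μs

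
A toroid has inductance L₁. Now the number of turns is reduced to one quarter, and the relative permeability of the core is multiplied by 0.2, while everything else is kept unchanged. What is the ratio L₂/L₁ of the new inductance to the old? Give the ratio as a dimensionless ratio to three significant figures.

L₂/L₁ = 0.0125

For a toroid, L ∝ μᵣN²A/R.
L₂/L₁ = (0.25)^2 × (0.2) = 0.0125.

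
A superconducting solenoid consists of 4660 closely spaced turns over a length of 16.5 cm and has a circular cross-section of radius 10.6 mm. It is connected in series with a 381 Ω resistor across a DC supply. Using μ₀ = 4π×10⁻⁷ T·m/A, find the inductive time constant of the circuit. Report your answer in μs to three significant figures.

τ ≈ 153 μs

A = πr² = π(1.060×10^-2 m)² = 3.530×10^-4 m².
L = μ₀N²A/ℓ = (4π×10⁻⁷)(4660)²(3.530×10^-4)/(0.165) = 5.838×10^-2 H.
τ = L/R = (5.838×10^-2)/(381) = 1.532×10^-4 s.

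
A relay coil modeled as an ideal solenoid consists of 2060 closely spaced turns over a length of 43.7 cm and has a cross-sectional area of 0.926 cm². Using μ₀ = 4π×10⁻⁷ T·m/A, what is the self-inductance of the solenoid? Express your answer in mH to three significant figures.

L ≈ 1.13 mH

A = 0.926 cm² = 9.260×10^-5 m².
For a long solenoid, L = μ₀N²A/ℓ.
L = (4π×10⁻⁷)(2060)²(9.260×10^-5)/(0.437 m) = 1.130×10^-3 H.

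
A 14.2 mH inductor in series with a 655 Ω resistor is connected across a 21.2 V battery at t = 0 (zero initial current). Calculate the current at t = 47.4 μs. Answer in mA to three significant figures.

I ≈ 28.7 mA

τ = L/R = 1.420×10^-2/655 = 2.168×10^-5 s; final current I_∞ = ε/R = 21.2/655 = 3.237×10^-2 A.
I(t) = I_∞(1 − e^(−t/τ)) with t/τ = 2.186.
I = (3.237×10^-2)(1 − e^(−2.186)) = 2.873×10^-2 A.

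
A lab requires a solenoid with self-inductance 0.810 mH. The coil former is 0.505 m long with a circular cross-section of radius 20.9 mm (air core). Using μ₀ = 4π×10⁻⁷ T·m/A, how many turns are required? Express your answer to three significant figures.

A = πr² = π(2.090×10^-2 m)² = 1.372×10^-3 m².
From L = μ₀N²A/ℓ, N = √(Lℓ / (μ₀A)).
N = √[(8.100×10^-4)(0.505) / ((4π×10⁻⁷)×1.372×10^-3)] = √(2.372×10^5) ≈ 487.0.

N ≈ 487 turns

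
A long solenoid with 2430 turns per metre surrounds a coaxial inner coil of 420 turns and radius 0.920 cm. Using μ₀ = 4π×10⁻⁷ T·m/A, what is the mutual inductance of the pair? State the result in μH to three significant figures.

M ≈ 341 μH

The outer solenoid produces a uniform field B₁ = μ₀n₁I₁ across the inner coil,
so the flux linkage is N₂Φ = N₂B₁A₂ = μ₀n₁N₂A₂·I₁, giving M = μ₀n₁N₂A₂.
A₂ = πr² = π(9.200×10^-3 m)² = 2.659×10^-4 m².
M = (4π×10⁻⁷)(2430)(420)(2.659×10^-4) = 3.410×10^-4 H.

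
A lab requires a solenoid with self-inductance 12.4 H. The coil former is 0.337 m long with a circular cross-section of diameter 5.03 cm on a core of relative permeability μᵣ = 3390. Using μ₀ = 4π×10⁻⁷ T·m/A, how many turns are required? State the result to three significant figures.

A = π(d/2)² = π(2.515×10^-2 m)² = 1.987×10^-3 m².
From L = μ₀μᵣN²A/ℓ, N = √(Lℓ / (μ₀μᵣA)).
N = √[(12.4)(0.337) / ((4π×10⁻⁷)(3390)×1.987×10^-3)] = √(4.936×10^5) ≈ 702.6.

N ≈ 703 turns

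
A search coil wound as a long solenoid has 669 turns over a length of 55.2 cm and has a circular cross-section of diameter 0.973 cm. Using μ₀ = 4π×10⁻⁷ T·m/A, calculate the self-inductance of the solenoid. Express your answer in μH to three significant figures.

A = π(d/2)² = π(4.865×10^-3 m)² = 7.436×10^-5 m².
For a long solenoid, L = μ₀N²A/ℓ.
L = (4π×10⁻⁷)(669)²(7.436×10^-5)/(0.552 m) = 7.576×10^-5 H.

L ≈ 75.8 μH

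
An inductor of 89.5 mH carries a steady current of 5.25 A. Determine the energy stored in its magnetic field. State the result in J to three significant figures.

U ≈ 1.23 J

Stored magnetic energy: U = ½LI².
U = ½(8.950×10^-2 H)(5.25 A)² = 1.233 J.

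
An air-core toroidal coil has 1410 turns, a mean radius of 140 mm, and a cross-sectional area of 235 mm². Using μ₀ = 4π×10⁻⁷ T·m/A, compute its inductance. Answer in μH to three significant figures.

L ≈ 667 μH

For a thin toroid, L = μ₀N²A/(2πR).
L = (4π×10⁻⁷)(1410)²(2.350×10^-4) / (2π×0.14 m) = 6.674×10^-4 H.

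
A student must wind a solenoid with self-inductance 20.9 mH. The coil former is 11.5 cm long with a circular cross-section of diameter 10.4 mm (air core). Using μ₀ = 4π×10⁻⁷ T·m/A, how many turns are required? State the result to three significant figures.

N ≈ 4750 turns

A = π(d/2)² = π(5.200×10^-3 m)² = 8.4949×10^-5 m².
From L = μ₀N²A/ℓ, N = √(Lℓ / (μ₀A)).
N = √[(2.090×10^-2)(0.115) / ((4π×10⁻⁷)×8.4949×10^-5)] = √(2.252×10^7) ≈ 4745.0.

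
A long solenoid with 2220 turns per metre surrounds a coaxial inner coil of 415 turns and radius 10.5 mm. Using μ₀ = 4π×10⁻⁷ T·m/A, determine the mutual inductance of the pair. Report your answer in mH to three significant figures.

The outer solenoid produces a uniform field B₁ = μ₀n₁I₁ across the inner coil,
so the flux linkage is N₂Φ = N₂B₁A₂ = μ₀n₁N₂A₂·I₁, giving M = μ₀n₁N₂A₂.
A₂ = πr² = π(1.050×10^-2 m)² = 3.464×10^-4 m².
M = (4π×10⁻⁷)(2220)(415)(3.464×10^-4) = 4.010×10^-4 H.

M ≈ 0.401 mH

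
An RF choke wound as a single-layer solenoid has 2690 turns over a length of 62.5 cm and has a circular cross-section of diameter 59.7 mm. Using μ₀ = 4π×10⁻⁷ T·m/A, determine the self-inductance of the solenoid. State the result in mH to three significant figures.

L ≈ 40.7 mH

A = π(d/2)² = π(2.985×10^-2 m)² = 2.799×10^-3 m².
For a long solenoid, L = μ₀N²A/ℓ.
L = (4π×10⁻⁷)(2690)²(2.799×10^-3)/(0.625 m) = 4.073×10^-2 H.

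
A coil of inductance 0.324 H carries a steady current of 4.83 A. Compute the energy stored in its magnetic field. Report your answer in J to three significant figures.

U ≈ 3.78 J

Stored magnetic energy: U = ½LI².
U = ½(0.324 H)(4.83 A)² = 3.779 J.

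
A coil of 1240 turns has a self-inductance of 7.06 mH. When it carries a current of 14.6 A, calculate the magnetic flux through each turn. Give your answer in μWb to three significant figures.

Φ_B ≈ 83.1 μWb

From L = NΦ_B/I, the flux per turn is Φ_B = LI/N.
Φ_B = (7.060×10^-3 H)(14.6 A)/1240 = 8.313×10^-5 Wb.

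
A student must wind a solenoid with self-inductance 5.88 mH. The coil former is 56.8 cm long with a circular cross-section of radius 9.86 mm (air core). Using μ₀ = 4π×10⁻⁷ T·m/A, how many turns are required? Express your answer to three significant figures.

N ≈ 2950 turns

A = πr² = π(9.860×10^-3 m)² = 3.054×10^-4 m².
From L = μ₀N²A/ℓ, N = √(Lℓ / (μ₀A)).
N = √[(5.880×10^-3)(0.568) / ((4π×10⁻⁷)×3.054×10^-4)] = √(8.702×10^6) ≈ 2949.9.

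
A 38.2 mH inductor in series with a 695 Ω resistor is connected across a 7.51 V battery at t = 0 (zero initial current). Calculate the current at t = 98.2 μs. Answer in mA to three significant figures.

τ = L/R = 3.820×10^-2/695 = 5.496×10^-5 s; final current I_∞ = ε/R = 7.51/695 = 1.081×10^-2 A.
I(t) = I_∞(1 − e^(−t/τ)) with t/τ = 1.787.
I = (1.081×10^-2)(1 − e^(−1.787)) = 8.996×10^-3 A.

I ≈ 9.00 mA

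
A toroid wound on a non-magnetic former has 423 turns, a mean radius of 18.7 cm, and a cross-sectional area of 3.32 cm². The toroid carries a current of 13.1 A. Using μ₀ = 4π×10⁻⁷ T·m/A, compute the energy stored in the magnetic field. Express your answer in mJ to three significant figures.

L = μ₀N²A/(2πR) = (4π×10⁻⁷)(423)²(3.320×10^-4)/(2π×0.187) = 6.353×10^-5 H.
U = ½LI² = ½(6.353×10^-5)(13.1)² = 5.452×10^-3 J.

U ≈ 5.45 mJ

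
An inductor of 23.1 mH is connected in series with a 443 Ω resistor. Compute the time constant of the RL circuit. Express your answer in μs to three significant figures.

τ = L/R = (2.310×10^-2 H)/(443 Ω) = 5.214×10^-5 s.

τ ≈ 52.1 μs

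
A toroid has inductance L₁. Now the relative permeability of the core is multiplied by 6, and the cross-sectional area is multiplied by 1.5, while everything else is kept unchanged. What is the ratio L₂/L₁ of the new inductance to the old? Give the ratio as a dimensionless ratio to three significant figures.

For a toroid, L ∝ μᵣN²A/R.
L₂/L₁ = (6) × (1.5) = 9.00.

L₂/L₁ = 9.00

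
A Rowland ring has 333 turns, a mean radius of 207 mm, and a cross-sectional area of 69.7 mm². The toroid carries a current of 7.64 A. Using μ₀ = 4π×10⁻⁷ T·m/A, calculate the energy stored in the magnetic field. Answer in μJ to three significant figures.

L = μ₀N²A/(2πR) = (4π×10⁻⁷)(333)²(6.970×10^-5)/(2π×0.207) = 7.468×10^-6 H.
U = ½LI² = ½(7.468×10^-6)(7.64)² = 2.179×10^-4 J.

U ≈ 218 μJ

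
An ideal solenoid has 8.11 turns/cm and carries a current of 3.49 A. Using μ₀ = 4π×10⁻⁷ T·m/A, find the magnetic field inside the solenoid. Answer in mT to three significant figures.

B ≈ 3.56 mT

Inside a long solenoid, B = μ₀nI.
B = (4π×10⁻⁷)(811 m⁻¹)(3.49 A) = 3.557×10^-3 T.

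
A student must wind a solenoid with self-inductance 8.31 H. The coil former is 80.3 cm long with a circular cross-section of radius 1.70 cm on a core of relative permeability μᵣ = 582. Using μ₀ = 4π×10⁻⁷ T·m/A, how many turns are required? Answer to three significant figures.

A = πr² = π(1.700×10^-2 m)² = 9.079×10^-4 m².
From L = μ₀μᵣN²A/ℓ, N = √(Lℓ / (μ₀μᵣA)).
N = √[(8.31)(0.803) / ((4π×10⁻⁷)(582)×9.079×10^-4)] = √(1.0049×10^7) ≈ 3170.1.

N ≈ 3170 turns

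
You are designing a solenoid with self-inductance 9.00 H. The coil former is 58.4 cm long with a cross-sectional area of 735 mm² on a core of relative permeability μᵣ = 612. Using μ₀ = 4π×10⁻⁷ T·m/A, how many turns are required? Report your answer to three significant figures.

N ≈ 3050 turns

A = 735 mm² = 7.350×10^-4 m².
From L = μ₀μᵣN²A/ℓ, N = √(Lℓ / (μ₀μᵣA)).
N = √[(9)(0.584) / ((4π×10⁻⁷)(612)×7.350×10^-4)] = √(9.298×10^6) ≈ 3049.3.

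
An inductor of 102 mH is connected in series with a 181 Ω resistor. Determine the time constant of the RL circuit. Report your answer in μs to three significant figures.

τ = L/R = (0.102 H)/(181 Ω) = 5.635×10^-4 s.

τ ≈ 564 μs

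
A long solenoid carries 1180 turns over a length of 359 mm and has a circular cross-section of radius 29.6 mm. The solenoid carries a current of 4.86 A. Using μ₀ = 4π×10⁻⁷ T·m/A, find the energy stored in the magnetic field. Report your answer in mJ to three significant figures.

U ≈ 158 mJ

A = πr² = π(2.960×10^-2 m)² = 2.753×10^-3 m².
L = μ₀N²A/ℓ = (4π×10⁻⁷)(1180)²(2.753×10^-3)/(0.359) = 1.342×10^-2 H.
U = ½LI² = ½(1.342×10^-2)(4.86)² = 0.1584 J.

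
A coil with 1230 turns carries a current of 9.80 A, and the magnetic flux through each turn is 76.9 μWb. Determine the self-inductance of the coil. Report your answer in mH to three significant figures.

L ≈ 9.65 mH

Self-inductance is defined by L = NΦ_B/I (flux linkage over current).
L = (1230)(7.690×10^-5 Wb)/(9.80 A) = 9.652×10^-3 H.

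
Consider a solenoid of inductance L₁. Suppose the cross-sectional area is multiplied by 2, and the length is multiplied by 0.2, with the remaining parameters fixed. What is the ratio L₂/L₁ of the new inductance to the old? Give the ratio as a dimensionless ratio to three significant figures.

For a solenoid, L ∝ μᵣN²A/ℓ.
L₂/L₁ = (2) × (0.2)^-1 = 10.0.

L₂/L₁ = 10.0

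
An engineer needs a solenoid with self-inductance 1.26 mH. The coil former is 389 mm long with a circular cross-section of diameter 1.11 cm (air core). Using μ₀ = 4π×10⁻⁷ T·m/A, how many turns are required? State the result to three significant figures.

N ≈ 2010 turns

A = π(d/2)² = π(5.550×10^-3 m)² = 9.677×10^-5 m².
From L = μ₀N²A/ℓ, N = √(Lℓ / (μ₀A)).
N = √[(1.260×10^-3)(0.389) / ((4π×10⁻⁷)×9.677×10^-5)] = √(4.031×10^6) ≈ 2007.6.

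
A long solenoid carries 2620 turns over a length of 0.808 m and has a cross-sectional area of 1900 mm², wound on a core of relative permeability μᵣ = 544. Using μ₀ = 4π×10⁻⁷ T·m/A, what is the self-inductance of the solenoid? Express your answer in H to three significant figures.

L ≈ 11.0 H

A = 1900 mm² = 1.900×10^-3 m².
For a long solenoid, L = μ₀μᵣN²A/ℓ.
L = (4π×10⁻⁷)(544)(2620)²(1.900×10^-3)/(0.808 m) = 11.03 H.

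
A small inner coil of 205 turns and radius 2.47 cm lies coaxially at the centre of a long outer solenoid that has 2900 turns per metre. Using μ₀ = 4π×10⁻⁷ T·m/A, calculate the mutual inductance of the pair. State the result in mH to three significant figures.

The outer solenoid produces a uniform field B₁ = μ₀n₁I₁ across the inner coil,
so the flux linkage is N₂Φ = N₂B₁A₂ = μ₀n₁N₂A₂·I₁, giving M = μ₀n₁N₂A₂.
A₂ = πr² = π(2.470×10^-2 m)² = 1.917×10^-3 m².
M = (4π×10⁻⁷)(2900)(205)(1.917×10^-3) = 1.432×10^-3 H.

M ≈ 1.43 mH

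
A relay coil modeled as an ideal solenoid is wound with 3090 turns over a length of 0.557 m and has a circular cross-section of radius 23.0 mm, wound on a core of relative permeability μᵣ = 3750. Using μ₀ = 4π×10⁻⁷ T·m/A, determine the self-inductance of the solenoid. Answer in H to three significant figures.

L ≈ 134 H

A = πr² = π(2.300×10^-2 m)² = 1.662×10^-3 m².
For a long solenoid, L = μ₀μᵣN²A/ℓ.
L = (4π×10⁻⁷)(3750)(3090)²(1.662×10^-3)/(0.557 m) = 134.2 H.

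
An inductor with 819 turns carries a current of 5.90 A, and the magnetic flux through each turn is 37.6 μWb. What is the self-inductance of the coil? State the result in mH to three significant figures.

Self-inductance is defined by L = NΦ_B/I (flux linkage over current).
L = (819)(3.760×10^-5 Wb)/(5.90 A) = 5.219×10^-3 H.

L ≈ 5.22 mH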